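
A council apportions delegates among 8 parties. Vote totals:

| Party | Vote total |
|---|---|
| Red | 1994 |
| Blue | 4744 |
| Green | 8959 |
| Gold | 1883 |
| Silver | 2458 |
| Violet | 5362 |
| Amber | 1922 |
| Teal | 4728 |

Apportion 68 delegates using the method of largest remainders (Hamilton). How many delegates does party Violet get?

12

Total 32050; standard divisor 32050/68 ≈ 471.324.
Standard quotas: Red 4.2306, Blue 10.0653, Green 19.0082, Gold 3.9951, Silver 5.2151, Violet 11.3765, Amber 4.0779, Teal 10.0313.
Lower quotas: Red 4, Blue 10, Green 19, Gold 3, Silver 5, Violet 11, Amber 4, Teal 10 (sum 66, leaving 2 seats).
Remainders in descending order: Gold 0.9951, Violet 0.3765, Red 0.2306, Silver 0.2151, Amber 0.0779, Blue 0.0653, Teal 0.0313, Green 0.0082.
The surplus seats go to Gold, Violet.
Violet receives 12.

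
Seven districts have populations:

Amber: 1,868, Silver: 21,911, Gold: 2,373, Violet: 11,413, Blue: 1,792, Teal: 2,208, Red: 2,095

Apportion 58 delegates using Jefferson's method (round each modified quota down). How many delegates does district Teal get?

Standard divisor 43660/58 ≈ 752.759; standard quotas: Amber 2.482, Silver 29.108, Gold 3.152, Violet 15.162, Blue 2.381, Teal 2.933, Red 2.783.
Rounding down gives 2, 29, 3, 15, 2, 2, 2 = 55 seats, so the divisor must be adjusted.
With modified divisor 710: modified quotas Amber 2.631, Silver 30.861, Gold 3.342, Violet 16.075, Blue 2.524, Teal 3.110, Red 2.951.
Rounding down: Amber 2, Silver 30, Gold 3, Violet 16, Blue 2, Teal 3, Red 2 (total 58).
Teal receives 3.

3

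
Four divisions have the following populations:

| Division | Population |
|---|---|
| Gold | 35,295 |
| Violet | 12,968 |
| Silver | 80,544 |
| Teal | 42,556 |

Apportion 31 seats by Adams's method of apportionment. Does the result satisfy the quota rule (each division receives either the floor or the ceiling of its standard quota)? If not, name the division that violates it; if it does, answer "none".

Standard quotas: Gold 6.385, Violet 2.346, Silver 14.571, Teal 7.698.
Adams allocation: Gold 6, Violet 3, Silver 14, Teal 8.
Every allocation lies between the lower and upper quota.

none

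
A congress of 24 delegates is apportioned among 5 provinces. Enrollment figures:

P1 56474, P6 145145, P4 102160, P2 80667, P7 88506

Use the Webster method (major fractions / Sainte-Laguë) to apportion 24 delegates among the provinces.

Standard divisor 472952/24 ≈ 19706.333; standard quotas: P1 2.866, P6 7.365, P4 5.184, P2 4.093, P7 4.491.
Rounding to the nearest integer gives 3, 7, 5, 4, 4 = 23 seats, so the divisor must be adjusted.
With modified divisor 19500: modified quotas P1 2.896, P6 7.443, P4 5.239, P2 4.137, P7 4.539.
Rounding to the nearest integer: P1 3, P6 7, P4 5, P2 4, P7 5 (total 24).

P1 3, P6 7, P4 5, P2 4, P7 5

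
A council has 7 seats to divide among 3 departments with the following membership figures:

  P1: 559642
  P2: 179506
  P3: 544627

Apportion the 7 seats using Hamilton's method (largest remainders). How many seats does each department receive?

P1: 3, P2: 1, P3: 3

Total 1283775; standard divisor 1283775/7 ≈ 183396.429.
Standard quotas: P1 3.0515, P2 0.9788, P3 2.9697.
Lower quotas: P1 3, P2 0, P3 2 (sum 5, leaving 2 seats).
Remainders in descending order: P2 0.9788, P3 0.9697, P1 0.0515.
Largest remainders: P2, P3 receive the extra seats.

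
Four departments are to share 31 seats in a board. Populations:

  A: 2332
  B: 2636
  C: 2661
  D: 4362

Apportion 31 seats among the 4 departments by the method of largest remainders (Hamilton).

A=6; B=7; C=7; D=11

The standard divisor is 11991/31 ≈ 386.806.
Standard quotas: A 6.029, B 6.815, C 6.879, D 11.277.
Lower quotas: A 6, B 6, C 6, D 11 (sum 29, leaving 2 seats).
Remainders in descending order: C 0.879, B 0.815, D 0.277, A 0.029.
Largest remainders: C, B receive the extra seats.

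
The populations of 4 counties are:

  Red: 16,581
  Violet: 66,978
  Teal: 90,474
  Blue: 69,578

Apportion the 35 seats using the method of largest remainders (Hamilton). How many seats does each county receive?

Red: 2, Violet: 10, Teal: 13, Blue: 10

Standard divisor: 243611 ÷ 35 ≈ 6960.314.
Standard quotas: Red 2.3822, Violet 9.6228, Teal 12.9986, Blue 9.9964.
Lower quotas: Red 2, Violet 9, Teal 12, Blue 9 (sum 32, leaving 3 seats).
Remainders in descending order: Teal 0.9986, Blue 0.9964, Violet 0.6228, Red 0.3822.
The surplus seats go to Teal, Blue, Violet.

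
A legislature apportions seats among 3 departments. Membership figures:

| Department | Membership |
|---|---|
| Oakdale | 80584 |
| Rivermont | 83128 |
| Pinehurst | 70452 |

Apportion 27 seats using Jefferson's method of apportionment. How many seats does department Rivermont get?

Standard divisor 234164/27 ≈ 8672.741; standard quotas: Oakdale 9.292, Rivermont 9.585, Pinehurst 8.123.
Rounding down gives 9, 9, 8 = 26 seats, so the divisor must be adjusted.
With modified divisor 8200: modified quotas Oakdale 9.827, Rivermont 10.138, Pinehurst 8.592.
Rounding down: Oakdale 9, Rivermont 10, Pinehurst 8 (total 27).
Rivermont receives 10.

10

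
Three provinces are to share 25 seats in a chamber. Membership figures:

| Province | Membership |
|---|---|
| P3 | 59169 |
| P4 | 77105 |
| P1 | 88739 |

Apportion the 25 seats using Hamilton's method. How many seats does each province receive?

Standard divisor: 225013 ÷ 25 ≈ 9000.52.
Standard quotas: P3 6.5740, P4 8.5667, P1 9.8593.
Lower quotas: P3 6, P4 8, P1 9 (sum 23, leaving 2 seats).
Remainders in descending order: P1 0.8593, P3 0.5740, P4 0.5667.
The surplus seats go to P1, P3.

P3=7, P4=8, P1=10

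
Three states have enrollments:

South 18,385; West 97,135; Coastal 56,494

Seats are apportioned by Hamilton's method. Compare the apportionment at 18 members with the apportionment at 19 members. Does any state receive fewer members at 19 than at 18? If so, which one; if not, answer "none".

At 18 seats: South 2, West 10, Coastal 6.
At 19 seats: South 2, West 11, Coastal 6.
No state's allocation decreased.

none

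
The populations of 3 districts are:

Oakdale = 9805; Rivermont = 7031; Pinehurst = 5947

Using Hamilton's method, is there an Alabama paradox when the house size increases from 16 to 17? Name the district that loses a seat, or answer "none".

none

At 16 seats: Oakdale 7, Rivermont 5, Pinehurst 4.
At 17 seats: Oakdale 7, Rivermont 5, Pinehurst 5.
No district's allocation decreased.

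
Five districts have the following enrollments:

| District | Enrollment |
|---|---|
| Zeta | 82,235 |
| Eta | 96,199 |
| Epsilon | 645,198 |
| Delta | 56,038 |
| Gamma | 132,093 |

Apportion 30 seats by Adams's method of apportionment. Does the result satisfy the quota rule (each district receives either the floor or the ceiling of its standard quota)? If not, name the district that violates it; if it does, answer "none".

Standard quotas: Zeta 2.438, Eta 2.852, Epsilon 19.131, Delta 1.662, Gamma 3.917.
Adams allocation: Zeta 3, Eta 3, Epsilon 18, Delta 2, Gamma 4.
Epsilon has quota 19.131 (lower 19, upper 20) but receives 18 — outside the quota interval.

Epsilon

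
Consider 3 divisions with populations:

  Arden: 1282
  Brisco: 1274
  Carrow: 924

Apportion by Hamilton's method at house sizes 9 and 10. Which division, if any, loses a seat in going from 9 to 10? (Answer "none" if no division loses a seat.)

At 9 seats: Arden 3, Brisco 3, Carrow 3.
At 10 seats: Arden 4, Brisco 4, Carrow 2.
Carrow drops from 3 to 2.

Carrow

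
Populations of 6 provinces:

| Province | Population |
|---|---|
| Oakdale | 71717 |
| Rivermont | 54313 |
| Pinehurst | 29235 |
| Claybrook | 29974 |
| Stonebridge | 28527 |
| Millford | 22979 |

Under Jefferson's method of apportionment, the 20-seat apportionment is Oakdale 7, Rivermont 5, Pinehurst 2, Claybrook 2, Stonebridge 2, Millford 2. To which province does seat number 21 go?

Priority for the next seat is population ÷ (current seats + 1).
Priorities: Oakdale 8964.625, Rivermont 9052.167, Pinehurst 9745.000, Claybrook 9991.333, Stonebridge 9509.000, Millford 7659.667.
Highest priority: Claybrook.

Claybrook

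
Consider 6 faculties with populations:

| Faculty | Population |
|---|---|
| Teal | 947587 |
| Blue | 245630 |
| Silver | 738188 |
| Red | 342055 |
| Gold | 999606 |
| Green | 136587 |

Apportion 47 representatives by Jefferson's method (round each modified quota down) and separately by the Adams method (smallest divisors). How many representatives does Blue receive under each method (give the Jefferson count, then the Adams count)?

Jefferson: Teal 13, Blue 3, Silver 10, Red 5, Gold 14, Green 2.
Adams: Teal 13, Blue 4, Silver 10, Red 5, Gold 13, Green 2.
Blue gets 3 under Jefferson and 4 under Adams.

3 and 4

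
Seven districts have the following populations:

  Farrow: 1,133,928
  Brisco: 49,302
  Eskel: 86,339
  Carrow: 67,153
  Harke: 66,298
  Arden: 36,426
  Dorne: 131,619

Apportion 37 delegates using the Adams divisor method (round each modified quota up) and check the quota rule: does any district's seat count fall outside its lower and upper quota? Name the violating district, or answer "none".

Farrow

Standard quotas: Farrow 26.705, Brisco 1.161, Eskel 2.033, Carrow 1.582, Harke 1.561, Arden 0.858, Dorne 3.100.
Adams allocation: Farrow 25, Brisco 2, Eskel 2, Carrow 2, Harke 2, Arden 1, Dorne 3.
Farrow has quota 26.705 (lower 26, upper 27) but receives 25 — outside the quota interval.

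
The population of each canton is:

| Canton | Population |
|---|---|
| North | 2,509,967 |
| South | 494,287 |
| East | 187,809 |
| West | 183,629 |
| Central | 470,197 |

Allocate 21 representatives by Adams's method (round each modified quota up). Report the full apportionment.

North: 13; South: 3; East: 1; West: 1; Central: 3

Standard divisor 3845889/21 ≈ 183137.571; standard quotas: North 13.705, South 2.699, East 1.026, West 1.003, Central 2.567.
Rounding up gives 14, 3, 2, 2, 3 = 24 seats, so the divisor must be adjusted.
With modified divisor 201100: modified quotas North 12.481, South 2.458, East 0.934, West 0.913, Central 2.338.
Rounding up: North 13, South 3, East 1, West 1, Central 3 (total 21).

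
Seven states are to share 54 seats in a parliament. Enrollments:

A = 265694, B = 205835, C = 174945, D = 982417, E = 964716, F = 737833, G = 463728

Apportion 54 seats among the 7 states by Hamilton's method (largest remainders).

Total 3795168; standard divisor 3795168/54 ≈ 70280.889.
Standard quotas: A 3.7805, B 2.9287, C 2.4892, D 13.9784, E 13.7266, F 10.4983, G 6.5982.
Lower quotas: A 3, B 2, C 2, D 13, E 13, F 10, G 6 (sum 49, leaving 5 seats).
Remainders in descending order: D 0.9784, B 0.9287, A 0.7805, E 0.7266, G 0.5982, F 0.4983, C 0.4892.
The surplus seats go to D, B, A, E, G.

A: 4; B: 3; C: 2; D: 14; E: 14; F: 10; G: 7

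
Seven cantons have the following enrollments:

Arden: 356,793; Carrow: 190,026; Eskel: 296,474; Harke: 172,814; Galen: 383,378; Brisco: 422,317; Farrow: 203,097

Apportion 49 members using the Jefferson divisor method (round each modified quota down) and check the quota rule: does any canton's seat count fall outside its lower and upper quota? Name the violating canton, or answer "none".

none

Standard quotas: Arden 8.634, Carrow 4.598, Eskel 7.174, Harke 4.182, Galen 9.277, Brisco 10.220, Farrow 4.915.
Jefferson allocation: Arden 9, Carrow 4, Eskel 7, Harke 4, Galen 9, Brisco 11, Farrow 5.
Every allocation lies between the lower and upper quota.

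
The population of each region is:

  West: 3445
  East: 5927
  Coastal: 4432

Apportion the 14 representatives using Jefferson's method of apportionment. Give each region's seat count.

Standard divisor 13804/14 ≈ 986; standard quotas: West 3.494, East 6.011, Coastal 4.495.
Rounding down gives 3, 6, 4 = 13 seats, so the divisor must be adjusted.
With modified divisor 870: modified quotas West 3.960, East 6.813, Coastal 5.094.
Rounding down: West 3, East 6, Coastal 5 (total 14).

West 3, East 6, Coastal 5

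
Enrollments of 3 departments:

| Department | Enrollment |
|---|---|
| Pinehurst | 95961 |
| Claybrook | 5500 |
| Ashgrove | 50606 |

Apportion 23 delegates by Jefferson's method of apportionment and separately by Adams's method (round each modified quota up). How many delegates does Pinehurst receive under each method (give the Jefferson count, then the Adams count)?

15 and 14

Jefferson: Pinehurst 15, Claybrook 0, Ashgrove 8.
Adams: Pinehurst 14, Claybrook 1, Ashgrove 8.
Pinehurst gets 15 under Jefferson and 14 under Adams.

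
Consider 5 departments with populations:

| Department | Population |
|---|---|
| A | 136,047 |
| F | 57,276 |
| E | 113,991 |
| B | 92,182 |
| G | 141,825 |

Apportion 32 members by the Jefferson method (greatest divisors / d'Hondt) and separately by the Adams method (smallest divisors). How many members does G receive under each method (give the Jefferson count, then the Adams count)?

Jefferson: A 8, F 3, E 7, B 5, G 9.
Adams: A 8, F 4, E 7, B 5, G 8.
G gets 9 under Jefferson and 8 under Adams.

9 and 8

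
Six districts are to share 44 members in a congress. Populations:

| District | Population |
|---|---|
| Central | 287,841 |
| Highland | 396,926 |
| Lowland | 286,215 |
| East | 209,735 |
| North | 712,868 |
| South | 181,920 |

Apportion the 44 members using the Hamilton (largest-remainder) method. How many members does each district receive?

Total 2075505; standard divisor 2075505/44 ≈ 47170.568.
Standard quotas: Central 6.1021, Highland 8.4147, Lowland 6.0677, East 4.4463, North 15.1126, South 3.8566.
Lower quotas: Central 6, Highland 8, Lowland 6, East 4, North 15, South 3 (sum 42, leaving 2 seats).
Remainders in descending order: South 0.8566, East 0.4463, Highland 0.4147, North 0.1126, Central 0.1021, Lowland 0.0677.
Largest remainders: South, East receive the extra seats.

Central: 6, Highland: 8, Lowland: 6, East: 5, North: 15, South: 4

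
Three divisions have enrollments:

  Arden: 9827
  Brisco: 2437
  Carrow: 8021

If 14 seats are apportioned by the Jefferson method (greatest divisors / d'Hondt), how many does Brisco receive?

Standard divisor 20285/14 ≈ 1448.929; standard quotas: Arden 6.782, Brisco 1.682, Carrow 5.536.
Rounding down gives 6, 1, 5 = 12 seats, so the divisor must be adjusted.
With modified divisor 1300: modified quotas Arden 7.559, Brisco 1.875, Carrow 6.170.
Rounding down: Arden 7, Brisco 1, Carrow 6 (total 14).
Brisco receives 1.

1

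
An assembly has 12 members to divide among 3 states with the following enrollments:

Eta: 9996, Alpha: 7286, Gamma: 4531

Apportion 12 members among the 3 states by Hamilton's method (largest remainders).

Eta=6, Alpha=4, Gamma=2

Total 21813; standard divisor 21813/12 ≈ 1817.75.
Standard quotas: Eta 5.4991, Alpha 4.0083, Gamma 2.4926.
Lower quotas: Eta 5, Alpha 4, Gamma 2 (sum 11, leaving 1 seat).
Remainders in descending order: Eta 0.4991, Gamma 0.4926, Alpha 0.0083.
The surplus seat goes to Eta.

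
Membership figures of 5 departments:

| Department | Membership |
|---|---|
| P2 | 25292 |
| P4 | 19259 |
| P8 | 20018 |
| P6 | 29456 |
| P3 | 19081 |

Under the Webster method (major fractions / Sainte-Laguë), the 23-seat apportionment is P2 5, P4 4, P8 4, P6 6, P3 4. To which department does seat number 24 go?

P2

Priority for the next seat is population ÷ (current seats + 0.5).
Priorities: P2 4598.545, P4 4279.778, P8 4448.444, P6 4531.692, P3 4240.222.
Highest priority: P2.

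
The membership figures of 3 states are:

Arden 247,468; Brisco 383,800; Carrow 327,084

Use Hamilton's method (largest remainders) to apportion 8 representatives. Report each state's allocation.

Total 958352; standard divisor 958352/8 = 119794.
Standard quotas: Arden 2.0658, Brisco 3.2038, Carrow 2.7304.
Lower quotas: Arden 2, Brisco 3, Carrow 2 (sum 7, leaving 1 seat).
Remainders in descending order: Carrow 0.7304, Brisco 0.2038, Arden 0.0658.
The surplus seat goes to Carrow.

Arden=2; Brisco=3; Carrow=3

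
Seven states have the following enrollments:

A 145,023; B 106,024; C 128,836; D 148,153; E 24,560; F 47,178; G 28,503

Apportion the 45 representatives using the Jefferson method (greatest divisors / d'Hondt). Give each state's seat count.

Standard divisor 628277/45 ≈ 13961.711; standard quotas: A 10.387, B 7.594, C 9.228, D 10.611, E 1.759, F 3.379, G 2.042.
Rounding down gives 10, 7, 9, 10, 1, 3, 2 = 42 seats, so the divisor must be adjusted.
With modified divisor 13000: modified quotas A 11.156, B 8.156, C 9.910, D 11.396, E 1.889, F 3.629, G 2.193.
Rounding down: A 11, B 8, C 9, D 11, E 1, F 3, G 2 (total 45).

A 11, B 8, C 9, D 11, E 1, F 3, G 2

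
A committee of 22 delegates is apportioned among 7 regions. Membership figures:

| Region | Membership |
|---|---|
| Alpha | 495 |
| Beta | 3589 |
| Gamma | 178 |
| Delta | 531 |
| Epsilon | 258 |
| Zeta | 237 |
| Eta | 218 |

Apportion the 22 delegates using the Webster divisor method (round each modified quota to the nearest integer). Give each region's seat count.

Standard divisor 5506/22 ≈ 250.273; standard quotas: Alpha 1.978, Beta 14.340, Gamma 0.711, Delta 2.122, Epsilon 1.031, Zeta 0.947, Eta 0.871.
Rounding to the nearest integer gives Alpha 2, Beta 14, Gamma 1, Delta 2, Epsilon 1, Zeta 1, Eta 1 — total 22, matching the house size, so no adjustment is needed.

Alpha: 2, Beta: 14, Gamma: 1, Delta: 2, Epsilon: 1, Zeta: 1, Eta: 1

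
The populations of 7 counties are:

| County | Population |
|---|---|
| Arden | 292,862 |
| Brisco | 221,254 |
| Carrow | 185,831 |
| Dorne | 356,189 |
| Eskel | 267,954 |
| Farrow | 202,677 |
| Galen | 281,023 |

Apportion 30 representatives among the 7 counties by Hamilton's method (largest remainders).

The standard divisor is 1807790/30 ≈ 60259.667.
Standard quotas: Arden 4.8600, Brisco 3.6717, Carrow 3.0838, Dorne 5.9109, Eskel 4.4467, Farrow 3.3634, Galen 4.6635.
Lower quotas: Arden 4, Brisco 3, Carrow 3, Dorne 5, Eskel 4, Farrow 3, Galen 4 (sum 26, leaving 4 seats).
Remainders in descending order: Dorne 0.9109, Arden 0.8600, Brisco 0.6717, Galen 0.6635, Eskel 0.4467, Farrow 0.3634, Carrow 0.0838.
The surplus seats go to Dorne, Arden, Brisco, Galen.

Arden=5; Brisco=4; Carrow=3; Dorne=6; Eskel=4; Farrow=3; Galen=5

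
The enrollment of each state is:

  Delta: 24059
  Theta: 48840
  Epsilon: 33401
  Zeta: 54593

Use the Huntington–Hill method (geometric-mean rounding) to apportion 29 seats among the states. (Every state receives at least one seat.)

With divisor 5567: modified quotas Delta 4.322, Theta 8.773, Epsilon 6.000, Zeta 9.807.
Geometric-mean thresholds: Delta √(4·5)=4.472, Theta √(8·9)=8.485, Epsilon √(5·6)=5.477, Zeta √(9·10)=9.487.
Each quota rounded against its threshold gives Delta 4, Theta 9, Epsilon 6, Zeta 10 (total 29).

Delta 4; Theta 9; Epsilon 6; Zeta 10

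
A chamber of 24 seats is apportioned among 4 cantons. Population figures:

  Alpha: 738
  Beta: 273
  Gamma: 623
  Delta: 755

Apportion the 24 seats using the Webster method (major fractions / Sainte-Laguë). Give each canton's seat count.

Alpha=7, Beta=3, Gamma=6, Delta=8

Standard divisor 2389/24 ≈ 99.542; standard quotas: Alpha 7.414, Beta 2.743, Gamma 6.259, Delta 7.585.
Rounding to the nearest integer gives Alpha 7, Beta 3, Gamma 6, Delta 8 — total 24, matching the house size, so no adjustment is needed.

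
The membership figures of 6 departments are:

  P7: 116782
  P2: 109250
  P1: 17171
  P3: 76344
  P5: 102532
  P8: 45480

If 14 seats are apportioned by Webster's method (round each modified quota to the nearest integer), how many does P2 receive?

3

Standard divisor 467559/14 ≈ 33397.071; standard quotas: P7 3.497, P2 3.271, P1 0.514, P3 2.286, P5 3.070, P8 1.362.
Rounding to the nearest integer gives 3, 3, 1, 2, 3, 1 = 13 seats, so the divisor must be adjusted.
With modified divisor 32300: modified quotas P7 3.616, P2 3.382, P1 0.532, P3 2.364, P5 3.174, P8 1.408.
Rounding to the nearest integer: P7 4, P2 3, P1 1, P3 2, P5 3, P8 1 (total 14).
P2 receives 3.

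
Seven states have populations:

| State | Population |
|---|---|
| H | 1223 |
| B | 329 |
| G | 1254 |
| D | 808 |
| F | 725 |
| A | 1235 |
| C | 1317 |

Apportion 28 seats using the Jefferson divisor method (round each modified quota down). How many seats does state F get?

3

Standard divisor 6891/28 ≈ 246.107; standard quotas: H 4.969, B 1.337, G 5.095, D 3.283, F 2.946, A 5.018, C 5.351.
Rounding down gives 4, 1, 5, 3, 2, 5, 5 = 25 seats, so the divisor must be adjusted.
With modified divisor 210: modified quotas H 5.824, B 1.567, G 5.971, D 3.848, F 3.452, A 5.881, C 6.271.
Rounding down: H 5, B 1, G 5, D 3, F 3, A 5, C 6 (total 28).
F receives 3.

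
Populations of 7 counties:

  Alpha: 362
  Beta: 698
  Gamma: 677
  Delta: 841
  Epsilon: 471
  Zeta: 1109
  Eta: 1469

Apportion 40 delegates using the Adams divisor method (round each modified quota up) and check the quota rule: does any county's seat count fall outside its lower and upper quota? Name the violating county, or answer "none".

none

Standard quotas: Alpha 2.573, Beta 4.962, Gamma 4.813, Delta 5.978, Epsilon 3.348, Zeta 7.883, Eta 10.443.
Adams allocation: Alpha 3, Beta 5, Gamma 5, Delta 6, Epsilon 3, Zeta 8, Eta 10.
Every allocation lies between the lower and upper quota.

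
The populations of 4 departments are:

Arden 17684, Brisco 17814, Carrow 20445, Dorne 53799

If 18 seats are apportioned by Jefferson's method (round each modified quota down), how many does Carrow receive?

Standard divisor 109742/18 ≈ 6096.778; standard quotas: Arden 2.901, Brisco 2.922, Carrow 3.353, Dorne 8.824.
Rounding down gives 2, 2, 3, 8 = 15 seats, so the divisor must be adjusted.
With modified divisor 5600: modified quotas Arden 3.158, Brisco 3.181, Carrow 3.651, Dorne 9.607.
Rounding down: Arden 3, Brisco 3, Carrow 3, Dorne 9 (total 18).
Carrow receives 3.

3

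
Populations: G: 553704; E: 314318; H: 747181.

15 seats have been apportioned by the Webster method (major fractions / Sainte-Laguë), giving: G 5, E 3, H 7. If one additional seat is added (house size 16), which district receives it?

G

Priority for the next seat is population ÷ (current seats + 0.5).
Priorities: G 100673.455, E 89805.143, H 99624.133.
Highest priority: G.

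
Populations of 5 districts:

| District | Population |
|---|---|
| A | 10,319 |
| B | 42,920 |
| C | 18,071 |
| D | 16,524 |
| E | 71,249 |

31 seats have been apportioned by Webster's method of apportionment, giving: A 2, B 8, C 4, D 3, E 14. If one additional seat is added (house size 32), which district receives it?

B

Priority for the next seat is population ÷ (current seats + 0.5).
Priorities: A 4127.600, B 5049.412, C 4015.778, D 4721.143, E 4913.724.
Highest priority: B.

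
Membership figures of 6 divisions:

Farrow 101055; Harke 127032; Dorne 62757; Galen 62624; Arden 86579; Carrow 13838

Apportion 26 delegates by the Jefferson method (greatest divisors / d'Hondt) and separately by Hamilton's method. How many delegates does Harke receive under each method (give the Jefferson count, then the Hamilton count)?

8 and 7

Jefferson: Farrow 6, Harke 8, Dorne 4, Galen 3, Arden 5, Carrow 0.
Hamilton: Farrow 6, Harke 7, Dorne 4, Galen 3, Arden 5, Carrow 1.
Harke gets 8 under Jefferson and 7 under Hamilton.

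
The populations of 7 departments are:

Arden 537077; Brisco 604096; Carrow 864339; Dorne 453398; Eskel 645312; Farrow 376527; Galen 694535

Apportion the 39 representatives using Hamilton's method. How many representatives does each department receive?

The standard divisor is 4175284/39 ≈ 107058.564.
Standard quotas: Arden 5.0167, Brisco 5.6427, Carrow 8.0735, Dorne 4.2350, Eskel 6.0277, Farrow 3.5170, Galen 6.4874.
Lower quotas: Arden 5, Brisco 5, Carrow 8, Dorne 4, Eskel 6, Farrow 3, Galen 6 (sum 37, leaving 2 seats).
Remainders in descending order: Brisco 0.6427, Farrow 0.5170, Galen 0.4874, Dorne 0.2350, Carrow 0.0735, Eskel 0.0277, Arden 0.0167.
Largest remainders: Brisco, Farrow receive the extra seats.

Arden=5; Brisco=6; Carrow=8; Dorne=4; Eskel=6; Farrow=4; Galen=6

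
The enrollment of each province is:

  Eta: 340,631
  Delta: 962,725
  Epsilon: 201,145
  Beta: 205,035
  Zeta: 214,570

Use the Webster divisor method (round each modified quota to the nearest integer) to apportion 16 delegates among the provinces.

Eta=3, Delta=7, Epsilon=2, Beta=2, Zeta=2

Standard divisor 1924106/16 ≈ 120256.625; standard quotas: Eta 2.833, Delta 8.006, Epsilon 1.673, Beta 1.705, Zeta 1.784.
Rounding to the nearest integer gives 3, 8, 2, 2, 2 = 17 seats, so the divisor must be adjusted.
With modified divisor 131200: modified quotas Eta 2.596, Delta 7.338, Epsilon 1.533, Beta 1.563, Zeta 1.635.
Rounding to the nearest integer: Eta 3, Delta 7, Epsilon 2, Beta 2, Zeta 2 (total 16).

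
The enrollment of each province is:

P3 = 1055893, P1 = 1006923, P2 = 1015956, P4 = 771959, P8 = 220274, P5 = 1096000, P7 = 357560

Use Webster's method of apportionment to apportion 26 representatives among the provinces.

Standard divisor 5524565/26 ≈ 212483.269; standard quotas: P3 4.969, P1 4.739, P2 4.781, P4 3.633, P8 1.037, P5 5.158, P7 1.683.
Rounding to the nearest integer gives 5, 5, 5, 4, 1, 5, 2 = 27 seats, so the divisor must be adjusted.
With modified divisor 222200: modified quotas P3 4.752, P1 4.532, P2 4.572, P4 3.474, P8 0.991, P5 4.932, P7 1.609.
Rounding to the nearest integer: P3 5, P1 5, P2 5, P4 3, P8 1, P5 5, P7 2 (total 26).

P3 5; P1 5; P2 5; P4 3; P8 1; P5 5; P7 2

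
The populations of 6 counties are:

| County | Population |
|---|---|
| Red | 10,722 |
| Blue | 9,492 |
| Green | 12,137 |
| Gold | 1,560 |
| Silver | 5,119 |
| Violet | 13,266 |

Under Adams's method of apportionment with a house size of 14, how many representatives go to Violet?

3

Standard divisor 52296/14 ≈ 3735.429; standard quotas: Red 2.870, Blue 2.541, Green 3.249, Gold 0.418, Silver 1.370, Violet 3.551.
Rounding up gives 3, 3, 4, 1, 2, 4 = 17 seats, so the divisor must be adjusted.
With modified divisor 4900: modified quotas Red 2.188, Blue 1.937, Green 2.477, Gold 0.318, Silver 1.045, Violet 2.707.
Rounding up: Red 3, Blue 2, Green 3, Gold 1, Silver 2, Violet 3 (total 14).
Violet receives 3.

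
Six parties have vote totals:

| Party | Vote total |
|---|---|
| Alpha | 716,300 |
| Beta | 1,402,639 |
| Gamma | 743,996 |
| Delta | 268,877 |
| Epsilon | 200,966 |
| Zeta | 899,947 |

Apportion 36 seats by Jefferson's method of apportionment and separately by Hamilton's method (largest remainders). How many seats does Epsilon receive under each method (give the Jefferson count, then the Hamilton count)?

Jefferson: Alpha 6, Beta 13, Gamma 6, Delta 2, Epsilon 1, Zeta 8.
Hamilton: Alpha 6, Beta 12, Gamma 6, Delta 2, Epsilon 2, Zeta 8.
Epsilon gets 1 under Jefferson and 2 under Hamilton.

1 and 2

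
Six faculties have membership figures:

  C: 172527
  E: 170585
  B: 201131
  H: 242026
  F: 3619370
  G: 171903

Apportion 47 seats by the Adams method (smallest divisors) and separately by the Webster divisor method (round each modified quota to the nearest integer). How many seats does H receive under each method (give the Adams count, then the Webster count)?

3 and 2

Adams: C 2, E 2, B 2, H 3, F 36, G 2.
Webster: C 2, E 2, B 2, H 2, F 37, G 2.
H gets 3 under Adams and 2 under Webster.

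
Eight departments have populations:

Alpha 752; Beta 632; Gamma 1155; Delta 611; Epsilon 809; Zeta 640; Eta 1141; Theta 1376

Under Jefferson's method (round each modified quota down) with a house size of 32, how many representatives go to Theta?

Standard divisor 7116/32 ≈ 222.375; standard quotas: Alpha 3.382, Beta 2.842, Gamma 5.194, Delta 2.748, Epsilon 3.638, Zeta 2.878, Eta 5.131, Theta 6.188.
Rounding down gives 3, 2, 5, 2, 3, 2, 5, 6 = 28 seats, so the divisor must be adjusted.
With modified divisor 200: modified quotas Alpha 3.760, Beta 3.160, Gamma 5.775, Delta 3.055, Epsilon 4.045, Zeta 3.200, Eta 5.705, Theta 6.880.
Rounding down: Alpha 3, Beta 3, Gamma 5, Delta 3, Epsilon 4, Zeta 3, Eta 5, Theta 6 (total 32).
Theta receives 6.

6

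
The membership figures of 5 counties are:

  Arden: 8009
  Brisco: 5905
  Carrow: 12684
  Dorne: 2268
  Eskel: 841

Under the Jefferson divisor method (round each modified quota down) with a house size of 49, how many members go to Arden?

Standard divisor 29707/49 ≈ 606.265; standard quotas: Arden 13.210, Brisco 9.740, Carrow 20.922, Dorne 3.741, Eskel 1.387.
Rounding down gives 13, 9, 20, 3, 1 = 46 seats, so the divisor must be adjusted.
With modified divisor 574: modified quotas Arden 13.953, Brisco 10.287, Carrow 22.098, Dorne 3.951, Eskel 1.465.
Rounding down: Arden 13, Brisco 10, Carrow 22, Dorne 3, Eskel 1 (total 49).
Arden receives 13.

13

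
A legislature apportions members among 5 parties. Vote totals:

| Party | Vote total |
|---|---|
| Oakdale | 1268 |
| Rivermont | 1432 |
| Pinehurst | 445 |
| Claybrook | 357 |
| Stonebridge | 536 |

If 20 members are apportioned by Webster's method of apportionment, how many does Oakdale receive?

6

Standard divisor 4038/20 ≈ 201.9; standard quotas: Oakdale 6.280, Rivermont 7.093, Pinehurst 2.204, Claybrook 1.768, Stonebridge 2.655.
Rounding to the nearest integer gives Oakdale 6, Rivermont 7, Pinehurst 2, Claybrook 2, Stonebridge 3 — total 20, matching the house size, so no adjustment is needed.
Oakdale receives 6.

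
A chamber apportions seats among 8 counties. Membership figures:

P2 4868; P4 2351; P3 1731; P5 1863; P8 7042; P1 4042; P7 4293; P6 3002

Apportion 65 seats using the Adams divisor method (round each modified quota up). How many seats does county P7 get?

Standard divisor 29192/65 ≈ 449.108; standard quotas: P2 10.839, P4 5.235, P3 3.854, P5 4.148, P8 15.680, P1 9.000, P7 9.559, P6 6.684.
Rounding up gives 11, 6, 4, 5, 16, 10, 10, 7 = 69 seats, so the divisor must be adjusted.
With modified divisor 474: modified quotas P2 10.270, P4 4.960, P3 3.652, P5 3.930, P8 14.857, P1 8.527, P7 9.057, P6 6.333.
Rounding up: P2 11, P4 5, P3 4, P5 4, P8 15, P1 9, P7 10, P6 7 (total 65).
P7 receives 10.

10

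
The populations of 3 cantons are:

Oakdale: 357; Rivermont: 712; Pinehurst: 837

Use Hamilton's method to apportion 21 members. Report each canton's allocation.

Oakdale=4; Rivermont=8; Pinehurst=9

Standard divisor: 1906 ÷ 21 ≈ 90.762.
Standard quotas: Oakdale 3.933, Rivermont 7.845, Pinehurst 9.222.
Lower quotas: Oakdale 3, Rivermont 7, Pinehurst 9 (sum 19, leaving 2 seats).
Remainders in descending order: Oakdale 0.933, Rivermont 0.845, Pinehurst 0.222.
Largest remainders: Oakdale, Rivermont receive the extra seats.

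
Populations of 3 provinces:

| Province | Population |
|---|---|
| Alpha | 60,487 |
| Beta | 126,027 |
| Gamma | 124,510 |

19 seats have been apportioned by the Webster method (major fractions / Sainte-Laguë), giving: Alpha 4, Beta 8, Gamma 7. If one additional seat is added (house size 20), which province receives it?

Gamma

Priority for the next seat is population ÷ (current seats + 0.5).
Priorities: Alpha 13441.556, Beta 14826.706, Gamma 16601.333.
Highest priority: Gamma.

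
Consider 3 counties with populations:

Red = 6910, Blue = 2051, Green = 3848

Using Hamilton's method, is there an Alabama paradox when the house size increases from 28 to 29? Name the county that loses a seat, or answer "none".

Blue

At 28 seats: Red 15, Blue 5, Green 8.
At 29 seats: Red 16, Blue 4, Green 9.
Blue drops from 5 to 4.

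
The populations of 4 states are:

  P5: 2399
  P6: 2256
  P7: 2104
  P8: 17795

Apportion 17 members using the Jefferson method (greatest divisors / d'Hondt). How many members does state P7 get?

Standard divisor 24554/17 ≈ 1444.353; standard quotas: P5 1.661, P6 1.562, P7 1.457, P8 12.320.
Rounding down gives 1, 1, 1, 12 = 15 seats, so the divisor must be adjusted.
With modified divisor 1240: modified quotas P5 1.935, P6 1.819, P7 1.697, P8 14.351.
Rounding down: P5 1, P6 1, P7 1, P8 14 (total 17).
P7 receives 1.

1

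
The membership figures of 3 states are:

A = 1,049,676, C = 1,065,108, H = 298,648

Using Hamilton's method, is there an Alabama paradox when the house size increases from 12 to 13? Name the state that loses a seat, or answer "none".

H

At 12 seats: A 5, C 5, H 2.
At 13 seats: A 6, C 6, H 1.
H drops from 2 to 1.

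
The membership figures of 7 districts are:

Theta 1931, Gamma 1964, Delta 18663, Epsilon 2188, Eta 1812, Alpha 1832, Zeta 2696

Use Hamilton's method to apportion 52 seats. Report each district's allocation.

Standard divisor: 31086 ÷ 52 ≈ 597.808.
Standard quotas: Theta 3.2301, Gamma 3.2853, Delta 31.2191, Epsilon 3.6600, Eta 3.0311, Alpha 3.0645, Zeta 4.5098.
Lower quotas: Theta 3, Gamma 3, Delta 31, Epsilon 3, Eta 3, Alpha 3, Zeta 4 (sum 50, leaving 2 seats).
Remainders in descending order: Epsilon 0.6600, Zeta 0.5098, Gamma 0.2853, Theta 0.2301, Delta 0.2191, Alpha 0.0645, Eta 0.0311.
The surplus seats go to Epsilon, Zeta.

Theta: 3; Gamma: 3; Delta: 31; Epsilon: 4; Eta: 3; Alpha: 3; Zeta: 5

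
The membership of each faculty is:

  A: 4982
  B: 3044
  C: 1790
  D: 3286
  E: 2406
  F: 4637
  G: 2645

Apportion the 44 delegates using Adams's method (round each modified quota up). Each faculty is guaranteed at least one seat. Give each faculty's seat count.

A 9, B 6, C 4, D 6, E 5, F 9, G 5

Standard divisor 22790/44 ≈ 517.955; standard quotas: A 9.619, B 5.877, C 3.456, D 6.344, E 4.645, F 8.953, G 5.107.
Rounding up gives 10, 6, 4, 7, 5, 9, 6 = 47 seats, so the divisor must be adjusted.
With modified divisor 570: modified quotas A 8.740, B 5.340, C 3.140, D 5.765, E 4.221, F 8.135, G 4.640.
Rounding up: A 9, B 6, C 4, D 6, E 5, F 9, G 5 (total 44).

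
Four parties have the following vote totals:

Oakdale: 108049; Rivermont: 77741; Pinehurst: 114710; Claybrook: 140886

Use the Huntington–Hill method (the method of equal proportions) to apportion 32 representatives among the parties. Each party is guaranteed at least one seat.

With divisor 13856: modified quotas Oakdale 7.798, Rivermont 5.611, Pinehurst 8.279, Claybrook 10.168.
Geometric-mean thresholds: Oakdale √(7·8)=7.483, Rivermont √(5·6)=5.477, Pinehurst √(8·9)=8.485, Claybrook √(10·11)=10.488.
Each quota rounded against its threshold gives Oakdale 8, Rivermont 6, Pinehurst 8, Claybrook 10 (total 32).

Oakdale=8, Rivermont=6, Pinehurst=8, Claybrook=10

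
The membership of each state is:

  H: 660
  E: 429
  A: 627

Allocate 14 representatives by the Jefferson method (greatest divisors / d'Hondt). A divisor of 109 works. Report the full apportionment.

H 6, E 3, A 5

With modified divisor 109: modified quotas H 6.055, E 3.936, A 5.752.
Rounding down: H 6, E 3, A 5 (total 14).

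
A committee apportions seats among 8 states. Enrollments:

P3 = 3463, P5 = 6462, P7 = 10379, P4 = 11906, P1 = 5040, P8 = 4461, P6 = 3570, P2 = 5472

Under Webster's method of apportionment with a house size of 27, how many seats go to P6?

Standard divisor 50753/27 ≈ 1879.741; standard quotas: P3 1.842, P5 3.438, P7 5.522, P4 6.334, P1 2.681, P8 2.373, P6 1.899, P2 2.911.
Rounding to the nearest integer gives P3 2, P5 3, P7 6, P4 6, P1 3, P8 2, P6 2, P2 3 — total 27, matching the house size, so no adjustment is needed.
P6 receives 2.

2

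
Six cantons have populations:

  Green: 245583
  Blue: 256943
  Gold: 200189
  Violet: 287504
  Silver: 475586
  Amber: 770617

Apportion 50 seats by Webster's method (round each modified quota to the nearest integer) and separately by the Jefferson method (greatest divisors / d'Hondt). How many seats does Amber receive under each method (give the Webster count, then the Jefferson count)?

Webster: Green 6, Blue 6, Gold 4, Violet 6, Silver 11, Amber 17.
Jefferson: Green 5, Blue 6, Gold 4, Violet 6, Silver 11, Amber 18.
Amber gets 17 under Webster and 18 under Jefferson.

17 and 18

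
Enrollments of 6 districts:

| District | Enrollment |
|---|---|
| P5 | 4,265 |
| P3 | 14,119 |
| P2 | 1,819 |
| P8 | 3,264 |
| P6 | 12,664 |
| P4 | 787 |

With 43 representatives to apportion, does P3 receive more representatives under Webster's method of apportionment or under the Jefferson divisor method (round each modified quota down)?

Jefferson

Webster: P5 5, P3 16, P2 2, P8 4, P6 15, P4 1.
Jefferson: P5 5, P3 17, P2 2, P8 4, P6 15, P4 0.
P3 gets 16 under Webster and 17 under Jefferson.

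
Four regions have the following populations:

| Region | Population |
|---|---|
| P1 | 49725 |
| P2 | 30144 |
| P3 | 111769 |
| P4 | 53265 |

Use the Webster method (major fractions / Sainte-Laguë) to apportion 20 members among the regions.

Standard divisor 244903/20 ≈ 12245.15; standard quotas: P1 4.061, P2 2.462, P3 9.128, P4 4.350.
Rounding to the nearest integer gives 4, 2, 9, 4 = 19 seats, so the divisor must be adjusted.
With modified divisor 11900: modified quotas P1 4.179, P2 2.533, P3 9.392, P4 4.476.
Rounding to the nearest integer: P1 4, P2 3, P3 9, P4 4 (total 20).

P1: 4, P2: 3, P3: 9, P4: 4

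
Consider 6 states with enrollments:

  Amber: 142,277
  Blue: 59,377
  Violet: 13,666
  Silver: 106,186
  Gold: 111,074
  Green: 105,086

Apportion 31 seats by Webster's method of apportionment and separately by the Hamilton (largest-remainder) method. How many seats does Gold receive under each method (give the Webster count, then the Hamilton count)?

Webster: Amber 8, Blue 3, Violet 1, Silver 6, Gold 7, Green 6.
Hamilton: Amber 8, Blue 4, Violet 1, Silver 6, Gold 6, Green 6.
Gold gets 7 under Webster and 6 under Hamilton.

7 and 6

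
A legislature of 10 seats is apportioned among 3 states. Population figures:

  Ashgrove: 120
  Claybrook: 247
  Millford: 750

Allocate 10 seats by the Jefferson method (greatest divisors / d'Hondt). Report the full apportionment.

Standard divisor 1117/10 ≈ 111.7; standard quotas: Ashgrove 1.074, Claybrook 2.211, Millford 6.714.
Rounding down gives 1, 2, 6 = 9 seats, so the divisor must be adjusted.
With modified divisor 100: modified quotas Ashgrove 1.200, Claybrook 2.470, Millford 7.500.
Rounding down: Ashgrove 1, Claybrook 2, Millford 7 (total 10).

Ashgrove=1; Claybrook=2; Millford=7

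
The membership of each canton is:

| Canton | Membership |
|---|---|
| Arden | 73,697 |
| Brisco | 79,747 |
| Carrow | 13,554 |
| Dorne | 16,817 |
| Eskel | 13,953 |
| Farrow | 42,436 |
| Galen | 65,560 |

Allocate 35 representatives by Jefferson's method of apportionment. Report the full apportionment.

Standard divisor 305764/35 ≈ 8736.114; standard quotas: Arden 8.436, Brisco 9.128, Carrow 1.551, Dorne 1.925, Eskel 1.597, Farrow 4.858, Galen 7.504.
Rounding down gives 8, 9, 1, 1, 1, 4, 7 = 31 seats, so the divisor must be adjusted.
With modified divisor 8100: modified quotas Arden 9.098, Brisco 9.845, Carrow 1.673, Dorne 2.076, Eskel 1.723, Farrow 5.239, Galen 8.094.
Rounding down: Arden 9, Brisco 9, Carrow 1, Dorne 2, Eskel 1, Farrow 5, Galen 8 (total 35).

Arden 9, Brisco 9, Carrow 1, Dorne 2, Eskel 1, Farrow 5, Galen 8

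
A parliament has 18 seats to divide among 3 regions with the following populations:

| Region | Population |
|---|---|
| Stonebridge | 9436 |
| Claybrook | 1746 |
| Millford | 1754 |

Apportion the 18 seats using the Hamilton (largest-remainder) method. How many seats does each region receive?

Stonebridge: 13; Claybrook: 2; Millford: 3

The standard divisor is 12936/18 ≈ 718.667.
Standard quotas: Stonebridge 13.1299, Claybrook 2.4295, Millford 2.4406.
Lower quotas: Stonebridge 13, Claybrook 2, Millford 2 (sum 17, leaving 1 seat).
Remainders in descending order: Millford 0.4406, Claybrook 0.4295, Stonebridge 0.1299.
The surplus seat goes to Millford.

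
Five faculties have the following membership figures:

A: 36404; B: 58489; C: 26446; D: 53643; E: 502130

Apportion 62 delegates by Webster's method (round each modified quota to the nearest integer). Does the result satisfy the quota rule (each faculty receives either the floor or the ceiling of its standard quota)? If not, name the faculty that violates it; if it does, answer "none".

Standard quotas: A 3.333, B 5.356, C 2.422, D 4.912, E 45.978.
Webster allocation: A 3, B 5, C 2, D 5, E 47.
E has quota 45.978 (lower 45, upper 46) but receives 47 — outside the quota interval.

E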